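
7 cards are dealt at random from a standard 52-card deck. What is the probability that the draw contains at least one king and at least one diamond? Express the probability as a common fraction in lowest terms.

There are C(52,7) = 133784560 possible draws.
By inclusion-exclusion on the complements, draws missing all kings or all diamonds: C(48,7) + C(39,7) − C(36,7) = 73629072 + 15380937 − 8347680 = 80662329.
So draws with at least one of each: 133784560 − 80662329 = 53122231, probability 53122231/133784560.

53122231/133784560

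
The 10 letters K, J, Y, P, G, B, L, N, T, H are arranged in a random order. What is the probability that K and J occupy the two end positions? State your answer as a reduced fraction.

1/45

There are 10! = 3628800 arrangements.
Place K and J at the ends in 2 ways, arrange the remaining 8 in 8! = 40320 ways: 2·40320 = 80640.
Probability = 80640/3628800 = 1/45.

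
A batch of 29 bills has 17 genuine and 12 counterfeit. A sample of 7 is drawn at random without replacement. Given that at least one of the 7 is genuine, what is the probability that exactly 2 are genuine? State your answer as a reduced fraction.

176/2549

Work in counts. Selections with at least one genuine: C(29,7) − C(12,7) = 1560780 − 792 = 1559988.
Of those, selections where exactly 2 are genuine: C(17,2)·C(12,5) = 136·792 = 107712.
Conditional probability = 107712/1559988 = 176/2549.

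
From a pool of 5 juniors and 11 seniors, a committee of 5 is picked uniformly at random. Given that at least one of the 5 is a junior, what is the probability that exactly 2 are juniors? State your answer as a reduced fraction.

Work in counts. Selections with at least one junior: C(16,5) − C(11,5) = 4368 − 462 = 3906.
Of those, selections where exactly 2 are juniors: C(5,2)·C(11,3) = 10·165 = 1650.
Conditional probability = 1650/3906 = 275/651.

275/651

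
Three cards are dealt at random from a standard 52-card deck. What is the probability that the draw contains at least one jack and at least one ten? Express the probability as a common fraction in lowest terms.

188/5525

There are C(52,3) = 22100 possible draws.
By inclusion-exclusion on the complements, draws missing all jacks or all tens: C(48,3) + C(48,3) − C(44,3) = 17296 + 17296 − 13244 = 21348.
So draws with at least one of each: 22100 − 21348 = 752, probability 752/22100 = 188/5525.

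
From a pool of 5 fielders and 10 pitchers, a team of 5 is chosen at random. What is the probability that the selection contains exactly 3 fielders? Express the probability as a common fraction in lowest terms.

There are C(15,5) = 3003 ways to choose 5 from 15.
Selections with exactly 3 fielders: choose 3 of the 5 fielders and 2 of the 10 pitchers, C(5,3)·C(10,2) = 10·45 = 450.
Probability = 450/3003 = 150/1001.

150/1001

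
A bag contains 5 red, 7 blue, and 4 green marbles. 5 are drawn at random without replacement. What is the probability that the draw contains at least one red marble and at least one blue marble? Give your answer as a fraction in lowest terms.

There are C(16,5) = 4368 possible draws.
By inclusion-exclusion on the complements, draws missing all red or all blue: C(11,5) + C(9,5) − C(4,5) = 462 + 126 − 0 = 588.
So draws with at least one of each: 4368 − 588 = 3780, probability 3780/4368 = 45/52.

45/52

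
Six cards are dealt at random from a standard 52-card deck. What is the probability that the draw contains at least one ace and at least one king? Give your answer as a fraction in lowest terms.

There are C(52,6) = 20358520 possible draws.
By inclusion-exclusion on the complements, draws missing all aces or all kings: C(48,6) + C(48,6) − C(44,6) = 12271512 + 12271512 − 7059052 = 17483972.
So draws with at least one of each: 20358520 − 17483972 = 2874548, probability 2874548/20358520 = 718637/5089630.

718637/5089630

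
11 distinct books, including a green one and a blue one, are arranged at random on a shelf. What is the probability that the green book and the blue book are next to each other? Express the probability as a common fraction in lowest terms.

2/11

There are 11! = 39916800 arrangements.
Treat the green book and the blue book as a block: 10! arrangements of the blocks × 2 orders within the block = 2·3628800 = 7257600.
Probability = 7257600/39916800 = 2/11.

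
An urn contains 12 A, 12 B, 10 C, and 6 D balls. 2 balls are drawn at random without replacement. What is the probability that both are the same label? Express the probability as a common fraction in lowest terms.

16/65

There are C(40,2) = 780 ways to draw 2 balls.
All same label: C(12,2) + C(12,2) + C(10,2) + C(6,2) = 66 + 66 + 45 + 15 = 192.
Probability = 192/780 = 16/65.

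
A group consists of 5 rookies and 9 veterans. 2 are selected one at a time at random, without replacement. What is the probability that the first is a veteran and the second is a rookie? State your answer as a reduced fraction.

Multiply the conditional probabilities at each draw: 9/14 · 5/13 = 45/182.

45/182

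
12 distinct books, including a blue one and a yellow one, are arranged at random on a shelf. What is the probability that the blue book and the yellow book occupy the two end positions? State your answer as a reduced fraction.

1/66

There are 12! = 479001600 arrangements.
Place the blue book and the yellow book at the ends in 2 ways, arrange the remaining 10 in 10! = 3628800 ways: 2·3628800 = 7257600.
Probability = 7257600/479001600 = 1/66.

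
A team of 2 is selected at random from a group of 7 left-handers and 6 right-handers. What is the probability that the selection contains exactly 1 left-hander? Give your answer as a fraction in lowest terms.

7/13

There are C(13,2) = 78 ways to choose 2 from 13.
Selections with exactly 1 left-hander: choose 1 of the 7 left-handers and 1 of the 6 right-handers, C(7,1)·C(6,1) = 7·6 = 42.
Probability = 42/78 = 7/13.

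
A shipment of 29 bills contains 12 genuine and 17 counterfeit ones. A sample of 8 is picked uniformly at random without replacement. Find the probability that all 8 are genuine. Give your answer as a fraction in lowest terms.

There are C(29,8) = 4292145 possible selections.
Selections with all genuine: C(12,8) = 495.
Probability = 495/4292145 = 1/8671.

1/8671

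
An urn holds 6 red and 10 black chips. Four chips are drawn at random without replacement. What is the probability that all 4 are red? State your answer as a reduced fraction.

3/364

There are C(16,4) = 1820 possible selections.
Selections with all red: C(6,4) = 15.
Probability = 15/1820 = 3/364.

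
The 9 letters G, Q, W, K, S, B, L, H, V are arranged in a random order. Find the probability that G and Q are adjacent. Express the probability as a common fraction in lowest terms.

2/9

There are 9! = 362880 arrangements.
Treat G and Q as a block: 8! arrangements of the blocks × 2 orders within the block = 2·40320 = 80640.
Probability = 80640/362880 = 2/9.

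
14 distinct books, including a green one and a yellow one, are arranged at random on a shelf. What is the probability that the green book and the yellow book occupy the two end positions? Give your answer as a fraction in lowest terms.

There are 14! = 87178291200 arrangements.
Place the green book and the yellow book at the ends in 2 ways, arrange the remaining 12 in 12! = 479001600 ways: 2·479001600 = 958003200.
Probability = 958003200/87178291200 = 1/91.

1/91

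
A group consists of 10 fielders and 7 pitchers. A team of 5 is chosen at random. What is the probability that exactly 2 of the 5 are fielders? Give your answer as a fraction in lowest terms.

225/884

There are C(17,5) = 6188 ways to choose 5 from 17.
Selections with exactly 2 fielders: choose 2 of the 10 fielders and 3 of the 7 pitchers, C(10,2)·C(7,3) = 45·35 = 1575.
Probability = 1575/6188 = 225/884.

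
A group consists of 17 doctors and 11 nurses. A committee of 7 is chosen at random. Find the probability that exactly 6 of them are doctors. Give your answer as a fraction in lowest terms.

There are C(28,7) = 1184040 ways to choose 7 from 28.
Selections with exactly 6 doctors: choose 6 of the 17 doctors and 1 of the 11 nurses, C(17,6)·C(11,1) = 12376·11 = 136136.
Probability = 136136/1184040 = 119/1035.

119/1035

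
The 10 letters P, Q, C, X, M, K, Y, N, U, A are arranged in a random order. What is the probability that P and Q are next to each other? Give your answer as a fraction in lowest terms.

1/5

There are 10! = 3628800 arrangements.
Treat P and Q as a block: 9! arrangements of the blocks × 2 orders within the block = 2·362880 = 725760.
Probability = 725760/3628800 = 1/5.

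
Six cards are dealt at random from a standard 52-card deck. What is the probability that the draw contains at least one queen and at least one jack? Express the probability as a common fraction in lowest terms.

There are C(52,6) = 20358520 possible draws.
By inclusion-exclusion on the complements, draws missing all queens or all jacks: C(48,6) + C(48,6) − C(44,6) = 12271512 + 12271512 − 7059052 = 17483972.
So draws with at least one of each: 20358520 − 17483972 = 2874548, probability 2874548/20358520 = 718637/5089630.

718637/5089630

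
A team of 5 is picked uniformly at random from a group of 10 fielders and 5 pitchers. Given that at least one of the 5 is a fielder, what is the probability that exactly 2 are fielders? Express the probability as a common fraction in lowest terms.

Work in counts. Selections with at least one fielder: C(15,5) − C(5,5) = 3003 − 1 = 3002.
Of those, selections where exactly 2 are fielders: C(10,2)·C(5,3) = 45·10 = 450.
Conditional probability = 450/3002 = 225/1501.

225/1501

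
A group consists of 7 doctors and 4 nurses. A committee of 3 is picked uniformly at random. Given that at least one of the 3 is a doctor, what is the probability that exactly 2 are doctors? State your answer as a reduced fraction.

12/23

Work in counts. Selections with at least one doctor: C(11,3) − C(4,3) = 165 − 4 = 161.
Of those, selections where exactly 2 are doctors: C(7,2)·C(4,1) = 21·4 = 84.
Conditional probability = 84/161 = 12/23.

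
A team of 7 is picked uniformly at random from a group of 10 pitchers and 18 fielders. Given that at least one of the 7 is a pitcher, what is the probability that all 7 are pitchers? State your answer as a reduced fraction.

Work in counts. Selections with at least one pitcher: C(28,7) − C(18,7) = 1184040 − 31824 = 1152216.
Of those, selections where all 7 are pitchers: C(10,7) = 120.
Conditional probability = 120/1152216 = 5/48009.

5/48009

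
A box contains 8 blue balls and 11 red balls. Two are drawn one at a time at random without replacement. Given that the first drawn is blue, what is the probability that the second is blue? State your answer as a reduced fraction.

After removing one blue, 18 remain: 7 blue and 11 red.
So the probability the next is blue is 7/18.

7/18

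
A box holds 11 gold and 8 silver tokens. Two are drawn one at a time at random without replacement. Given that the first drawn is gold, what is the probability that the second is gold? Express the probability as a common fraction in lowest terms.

5/9

After removing one gold, 18 remain: 10 gold and 8 silver.
So the probability the next is gold is 10/18 = 5/9.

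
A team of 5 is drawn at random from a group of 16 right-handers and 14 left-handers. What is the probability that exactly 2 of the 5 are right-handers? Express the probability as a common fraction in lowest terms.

Total number of selections: C(30,5) = 142506.
Selections with exactly 2 right-handers: choose 2 of the 16 right-handers and 3 of the 14 left-handers, C(16,2)·C(14,3) = 120·364 = 43680.
Probability = 43680/142506 = 80/261.

80/261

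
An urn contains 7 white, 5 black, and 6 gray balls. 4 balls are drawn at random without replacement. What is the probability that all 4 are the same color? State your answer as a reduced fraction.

11/612

There are C(18,4) = 3060 ways to draw 4 balls.
All same color: C(7,4) + C(5,4) + C(6,4) = 35 + 5 + 15 = 55.
Probability = 55/3060 = 11/612.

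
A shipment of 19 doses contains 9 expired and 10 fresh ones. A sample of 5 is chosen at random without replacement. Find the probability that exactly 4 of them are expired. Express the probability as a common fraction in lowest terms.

35/323

The sample space is all 5-subsets of the 19: C(19,5) = 11628.
Selections with exactly 4 expired: choose 4 of the 9 expired and 1 of the 10 fresh, C(9,4)·C(10,1) = 126·10 = 1260.
Probability = 1260/11628 = 35/323.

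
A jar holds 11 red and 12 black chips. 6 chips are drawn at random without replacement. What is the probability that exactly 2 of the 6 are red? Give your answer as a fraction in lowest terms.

Total number of selections: C(23,6) = 100947.
Selections with exactly 2 red: choose 2 of the 11 red and 4 of the 12 black, C(11,2)·C(12,4) = 55·495 = 27225.
Probability = 27225/100947 = 825/3059.

825/3059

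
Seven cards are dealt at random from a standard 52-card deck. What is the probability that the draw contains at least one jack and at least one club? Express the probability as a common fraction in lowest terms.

There are C(52,7) = 133784560 possible draws.
By inclusion-exclusion on the complements, draws missing all jacks or all clubs: C(48,7) + C(39,7) − C(36,7) = 73629072 + 15380937 − 8347680 = 80662329.
So draws with at least one of each: 133784560 − 80662329 = 53122231, probability 53122231/133784560.

53122231/133784560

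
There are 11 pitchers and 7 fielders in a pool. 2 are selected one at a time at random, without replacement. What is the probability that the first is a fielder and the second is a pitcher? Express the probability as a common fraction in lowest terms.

Multiply the conditional probabilities at each draw: 7/18 · 11/17 = 77/306.

77/306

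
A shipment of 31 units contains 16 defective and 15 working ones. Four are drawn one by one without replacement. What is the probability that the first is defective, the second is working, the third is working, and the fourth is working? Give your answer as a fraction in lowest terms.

52/899

Multiply the conditional probabilities at each draw: 16/31 · 15/30 · 14/29 · 13/28 = 43680/755160 = 52/899.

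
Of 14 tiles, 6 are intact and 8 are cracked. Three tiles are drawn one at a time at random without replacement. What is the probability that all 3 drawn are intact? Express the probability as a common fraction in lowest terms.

5/91

Multiply the conditional probabilities at each draw: 6/14 · 5/13 · 4/12 = 120/2184 = 5/91.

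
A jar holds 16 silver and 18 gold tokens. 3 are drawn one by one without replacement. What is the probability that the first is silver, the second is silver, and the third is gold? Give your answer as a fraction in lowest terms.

Multiply the conditional probabilities at each draw: 16/34 · 15/33 · 18/32 = 4320/35904 = 45/374.

45/374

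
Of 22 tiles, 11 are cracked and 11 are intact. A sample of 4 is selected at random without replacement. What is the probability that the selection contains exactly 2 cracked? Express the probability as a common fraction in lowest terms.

There are C(22,4) = 7315 ways to choose 4 from 22.
Selections with exactly 2 cracked: choose 2 of the 11 cracked and 2 of the 11 intact, C(11,2)·C(11,2) = 55·55 = 3025.
Probability = 3025/7315 = 55/133.

55/133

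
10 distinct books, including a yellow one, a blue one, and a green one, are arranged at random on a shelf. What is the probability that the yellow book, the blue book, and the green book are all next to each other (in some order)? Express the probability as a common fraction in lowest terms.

1/15

There are 10! = 3628800 arrangements.
Treat the three as one block: 8! placements × 3! orders within the block = 40320·6 = 241920.
Probability = 241920/3628800 = 1/15.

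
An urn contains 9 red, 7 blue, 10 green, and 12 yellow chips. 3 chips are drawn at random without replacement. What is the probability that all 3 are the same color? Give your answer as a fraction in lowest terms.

153/2812

There are C(38,3) = 8436 ways to draw 3 chips.
All same color: C(9,3) + C(7,3) + C(10,3) + C(12,3) = 84 + 35 + 120 + 220 = 459.
Probability = 459/8436 = 153/2812.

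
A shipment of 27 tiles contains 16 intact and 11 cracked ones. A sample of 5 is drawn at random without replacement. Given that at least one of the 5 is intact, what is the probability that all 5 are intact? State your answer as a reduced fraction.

Work in counts. Selections with at least one intact: C(27,5) − C(11,5) = 80730 − 462 = 80268.
Of those, selections where all 5 are intact: C(16,5) = 4368.
Conditional probability = 4368/80268 = 364/6689.

364/6689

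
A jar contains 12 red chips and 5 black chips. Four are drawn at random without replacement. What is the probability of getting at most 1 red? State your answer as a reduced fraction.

There are C(17,4) = 2380 ways to choose the 4.
Favorable selections (at most 1 red): C(12,0)·C(5,4) + C(12,1)·C(5,3) = 5 + 120 = 125.
Probability = 125/2380 = 25/476.

25/476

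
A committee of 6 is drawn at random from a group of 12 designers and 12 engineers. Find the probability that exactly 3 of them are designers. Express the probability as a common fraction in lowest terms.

1100/3059

Total number of selections: C(24,6) = 134596.
Selections with exactly 3 designers: choose 3 of the 12 designers and 3 of the 12 engineers, C(12,3)·C(12,3) = 220·220 = 48400.
Probability = 48400/134596 = 1100/3059.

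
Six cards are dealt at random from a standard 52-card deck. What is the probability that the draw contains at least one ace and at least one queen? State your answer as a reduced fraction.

There are C(52,6) = 20358520 possible draws.
By inclusion-exclusion on the complements, draws missing all aces or all queens: C(48,6) + C(48,6) − C(44,6) = 12271512 + 12271512 − 7059052 = 17483972.
So draws with at least one of each: 20358520 − 17483972 = 2874548, probability 2874548/20358520 = 718637/5089630.

718637/5089630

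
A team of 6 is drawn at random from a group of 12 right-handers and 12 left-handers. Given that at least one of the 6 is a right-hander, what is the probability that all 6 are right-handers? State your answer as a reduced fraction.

Work in counts. Selections with at least one right-hander: C(24,6) − C(12,6) = 134596 − 924 = 133672.
Of those, selections where all 6 are right-handers: C(12,6) = 924.
Conditional probability = 924/133672 = 3/434.

3/434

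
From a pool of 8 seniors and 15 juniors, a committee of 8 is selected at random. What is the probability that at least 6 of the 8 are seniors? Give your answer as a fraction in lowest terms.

There are C(23,8) = 490314 ways to choose the 8.
Favorable selections (at least 6 seniors): C(8,6)·C(15,2) + C(8,7)·C(15,1) + C(8,8)·C(15,0) = 2940 + 120 + 1 = 3061.
Probability = 3061/490314.

3061/490314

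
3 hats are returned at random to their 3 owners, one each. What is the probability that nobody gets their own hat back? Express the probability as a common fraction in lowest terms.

There are 3! = 6 assignments.
By inclusion-exclusion, assignments with no fixed points: C(3,0)·3! − C(3,1)·2! + C(3,2)·1! − C(3,3)·0! = 2.
Probability = 2/6 = 1/3.

1/3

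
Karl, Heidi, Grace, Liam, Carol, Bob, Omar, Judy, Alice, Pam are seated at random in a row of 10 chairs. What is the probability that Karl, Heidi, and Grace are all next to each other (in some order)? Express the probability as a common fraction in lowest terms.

There are 10! = 3628800 arrangements.
Treat the three as one block: 8! placements × 3! orders within the block = 40320·6 = 241920.
Probability = 241920/3628800 = 1/15.

1/15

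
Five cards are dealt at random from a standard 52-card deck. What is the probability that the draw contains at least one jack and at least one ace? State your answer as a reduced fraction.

There are C(52,5) = 2598960 possible draws.
By inclusion-exclusion on the complements, draws missing all jacks or all aces: C(48,5) + C(48,5) − C(44,5) = 1712304 + 1712304 − 1086008 = 2338600.
So draws with at least one of each: 2598960 − 2338600 = 260360, probability 260360/2598960 = 6509/64974.

6509/64974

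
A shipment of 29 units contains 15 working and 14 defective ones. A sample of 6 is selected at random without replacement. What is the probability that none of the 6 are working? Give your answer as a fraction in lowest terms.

There are C(29,6) = 475020 possible selections.
Selections with no working (all defective): C(14,6) = 3003.
Probability = 3003/475020 = 11/1740.

11/1740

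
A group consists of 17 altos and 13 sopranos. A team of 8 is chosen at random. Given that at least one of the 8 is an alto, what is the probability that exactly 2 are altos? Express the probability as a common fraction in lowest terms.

176/4413

Work in counts. Selections with at least one alto: C(30,8) − C(13,8) = 5852925 − 1287 = 5851638.
Of those, selections where exactly 2 are altos: C(17,2)·C(13,6) = 136·1716 = 233376.
Conditional probability = 233376/5851638 = 176/4413.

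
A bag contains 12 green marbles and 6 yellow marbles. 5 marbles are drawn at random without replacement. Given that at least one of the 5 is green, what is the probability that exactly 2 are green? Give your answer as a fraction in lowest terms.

Work in counts. Selections with at least one green: C(18,5) − C(6,5) = 8568 − 6 = 8562.
Of those, selections where exactly 2 are green: C(12,2)·C(6,3) = 66·20 = 1320.
Conditional probability = 1320/8562 = 220/1427.

220/1427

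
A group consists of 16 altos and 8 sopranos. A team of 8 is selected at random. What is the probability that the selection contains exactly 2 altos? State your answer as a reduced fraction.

1120/245157

The sample space is all 8-subsets of the 24: C(24,8) = 735471.
Selections with exactly 2 altos: choose 2 of the 16 altos and 6 of the 8 sopranos, C(16,2)·C(8,6) = 120·28 = 3360.
Probability = 3360/735471 = 1120/245157.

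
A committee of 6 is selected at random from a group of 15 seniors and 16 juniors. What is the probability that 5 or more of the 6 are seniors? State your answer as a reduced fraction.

Total selections: C(31,6) = 736281.
Favorable selections (5 or more seniors): C(15,5)·C(16,1) + C(15,6)·C(16,0) = 48048 + 5005 = 53053.
Probability = 53053/736281 = 583/8091.

583/8091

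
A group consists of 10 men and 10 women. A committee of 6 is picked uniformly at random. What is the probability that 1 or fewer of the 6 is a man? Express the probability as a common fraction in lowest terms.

91/1292

There are C(20,6) = 38760 ways to choose the 6.
Favorable selections (1 or fewer man): C(10,0)·C(10,6) + C(10,1)·C(10,5) = 210 + 2520 = 2730.
Probability = 2730/38760 = 91/1292.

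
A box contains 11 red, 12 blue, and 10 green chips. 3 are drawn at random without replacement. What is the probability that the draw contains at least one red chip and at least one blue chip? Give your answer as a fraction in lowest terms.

There are C(33,3) = 5456 possible draws.
By inclusion-exclusion on the complements, draws missing all red or all blue: C(22,3) + C(21,3) − C(10,3) = 1540 + 1330 − 120 = 2750.
So draws with at least one of each: 5456 − 2750 = 2706, probability 2706/5456 = 123/248.

123/248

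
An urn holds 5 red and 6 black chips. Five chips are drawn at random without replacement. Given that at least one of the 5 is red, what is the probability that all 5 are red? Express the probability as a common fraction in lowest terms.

Work in counts. Selections with at least one red: C(11,5) − C(6,5) = 462 − 6 = 456.
Of those, selections where all 5 are red: C(5,5) = 1.
Conditional probability = 1/456.

1/456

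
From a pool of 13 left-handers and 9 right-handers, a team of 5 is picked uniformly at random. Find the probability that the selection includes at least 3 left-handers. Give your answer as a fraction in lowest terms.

There are C(22,5) = 26334 ways to choose the 5.
Favorable selections (at least 3 left-handers): C(13,3)·C(9,2) + C(13,4)·C(9,1) + C(13,5)·C(9,0) = 10296 + 6435 + 1287 = 18018.
Probability = 18018/26334 = 13/19.

13/19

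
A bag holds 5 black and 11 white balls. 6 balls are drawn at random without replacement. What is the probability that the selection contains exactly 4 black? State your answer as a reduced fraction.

There are C(16,6) = 8008 ways to choose 6 from 16.
Selections with exactly 4 black: choose 4 of the 5 black and 2 of the 11 white, C(5,4)·C(11,2) = 5·55 = 275.
Probability = 275/8008 = 25/728.

25/728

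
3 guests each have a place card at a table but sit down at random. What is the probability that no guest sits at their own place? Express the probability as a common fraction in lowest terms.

1/3

There are 3! = 6 seatings.
By inclusion-exclusion, seatings with no fixed points: C(3,0)·3! − C(3,1)·2! + C(3,2)·1! − C(3,3)·0! = 2.
Probability = 2/6 = 1/3.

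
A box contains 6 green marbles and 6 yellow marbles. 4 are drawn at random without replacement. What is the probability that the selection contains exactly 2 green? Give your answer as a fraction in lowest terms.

5/11

Total number of selections: C(12,4) = 495.
Selections with exactly 2 green: choose 2 of the 6 green and 2 of the 6 yellow, C(6,2)·C(6,2) = 15·15 = 225.
Probability = 225/495 = 5/11.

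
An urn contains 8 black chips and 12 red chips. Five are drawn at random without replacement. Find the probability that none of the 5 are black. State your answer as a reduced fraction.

There are C(20,5) = 15504 possible selections.
Selections with no black (all red): C(12,5) = 792.
Probability = 792/15504 = 33/646.

33/646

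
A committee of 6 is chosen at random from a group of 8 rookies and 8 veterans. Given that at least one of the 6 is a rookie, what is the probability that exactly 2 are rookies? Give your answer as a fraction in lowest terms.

14/57

Work in counts. Selections with at least one rookie: C(16,6) − C(8,6) = 8008 − 28 = 7980.
Of those, selections where exactly 2 are rookies: C(8,2)·C(8,4) = 28·70 = 1960.
Conditional probability = 1960/7980 = 14/57.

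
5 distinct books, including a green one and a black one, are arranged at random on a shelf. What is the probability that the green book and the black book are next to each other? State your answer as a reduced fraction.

2/5

There are 5! = 120 arrangements.
Treat the green book and the black book as a block: 4! arrangements of the blocks × 2 orders within the block = 2·24 = 48.
Probability = 48/120 = 2/5.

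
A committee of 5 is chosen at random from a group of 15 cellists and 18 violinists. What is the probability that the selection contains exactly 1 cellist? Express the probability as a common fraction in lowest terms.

3825/19778

Total number of selections: C(33,5) = 237336.
Selections with exactly 1 cellist: choose 1 of the 15 cellists and 4 of the 18 violinists, C(15,1)·C(18,4) = 15·3060 = 45900.
Probability = 45900/237336 = 3825/19778.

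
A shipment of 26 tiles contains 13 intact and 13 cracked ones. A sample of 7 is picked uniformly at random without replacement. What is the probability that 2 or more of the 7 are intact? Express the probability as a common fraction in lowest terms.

There are C(26,7) = 657800 ways to choose the 7.
Count the complement (fewer than 2 intact): C(13,0)·C(13,7) + C(13,1)·C(13,6) = 1716 + 22308 = 24024.
Probability = 1 − 24024/657800 = 633776/657800 = 554/575.

554/575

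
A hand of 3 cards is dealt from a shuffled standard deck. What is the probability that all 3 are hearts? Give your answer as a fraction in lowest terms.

There are C(52,3) = 22100 possible 3-card hands.
Hands that are all hearts: C(13,3) = 286.
Probability = 286/22100 = 11/850.

11/850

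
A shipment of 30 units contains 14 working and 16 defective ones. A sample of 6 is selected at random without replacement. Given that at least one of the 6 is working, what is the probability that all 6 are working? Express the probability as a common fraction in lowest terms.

Work in counts. Selections with at least one working: C(30,6) − C(16,6) = 593775 − 8008 = 585767.
Of those, selections where all 6 are working: C(14,6) = 3003.
Conditional probability = 3003/585767 = 33/6437.

33/6437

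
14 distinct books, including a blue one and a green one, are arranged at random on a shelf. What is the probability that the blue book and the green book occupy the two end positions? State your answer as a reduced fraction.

There are 14! = 87178291200 arrangements.
Place the blue book and the green book at the ends in 2 ways, arrange the remaining 12 in 12! = 479001600 ways: 2·479001600 = 958003200.
Probability = 958003200/87178291200 = 1/91.

1/91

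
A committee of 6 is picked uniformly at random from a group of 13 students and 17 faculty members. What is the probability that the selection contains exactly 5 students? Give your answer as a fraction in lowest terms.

187/5075

Total number of selections: C(30,6) = 593775.
Selections with exactly 5 students: choose 5 of the 13 students and 1 of the 17 faculty members, C(13,5)·C(17,1) = 1287·17 = 21879.
Probability = 21879/593775 = 187/5075.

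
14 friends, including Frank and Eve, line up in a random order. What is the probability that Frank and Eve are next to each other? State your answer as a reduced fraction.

1/7

There are 14! = 87178291200 arrangements.
Treat Frank and Eve as a block: 13! arrangements of the blocks × 2 orders within the block = 2·6227020800 = 12454041600.
Probability = 12454041600/87178291200 = 1/7.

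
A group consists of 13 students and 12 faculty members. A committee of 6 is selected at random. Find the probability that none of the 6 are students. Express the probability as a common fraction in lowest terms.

There are C(25,6) = 177100 possible selections.
Selections with no students (all faculty members): C(12,6) = 924.
Probability = 924/177100 = 3/575.

3/575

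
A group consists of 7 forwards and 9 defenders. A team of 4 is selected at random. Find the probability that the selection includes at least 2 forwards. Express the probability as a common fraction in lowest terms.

There are C(16,4) = 1820 ways to choose the 4.
Count the complement (fewer than 2 forwards): C(7,0)·C(9,4) + C(7,1)·C(9,3) = 126 + 588 = 714.
Probability = 1 − 714/1820 = 1106/1820 = 79/130.

79/130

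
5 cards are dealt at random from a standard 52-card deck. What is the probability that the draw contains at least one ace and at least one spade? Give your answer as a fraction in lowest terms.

229297/866320

There are C(52,5) = 2598960 possible draws.
By inclusion-exclusion on the complements, draws missing all aces or all spades: C(48,5) + C(39,5) − C(36,5) = 1712304 + 575757 − 376992 = 1911069.
So draws with at least one of each: 2598960 − 1911069 = 687891, probability 687891/2598960 = 229297/866320.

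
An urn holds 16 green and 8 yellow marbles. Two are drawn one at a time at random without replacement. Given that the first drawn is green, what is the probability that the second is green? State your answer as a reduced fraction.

15/23

After removing one green, 23 remain: 15 green and 8 yellow.
So the probability the next is green is 15/23.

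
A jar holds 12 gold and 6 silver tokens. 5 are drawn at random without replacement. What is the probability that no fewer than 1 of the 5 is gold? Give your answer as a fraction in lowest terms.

Total selections: C(18,5) = 8568.
The complement is all 5 are silver: C(6,5) = 6.
Probability = 1 − 6/8568 = 8562/8568 = 1427/1428.

1427/1428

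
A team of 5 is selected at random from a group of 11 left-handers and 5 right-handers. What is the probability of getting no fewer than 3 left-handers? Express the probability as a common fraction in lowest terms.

627/728

There are C(16,5) = 4368 ways to choose the 5.
Favorable selections (no fewer than 3 left-handers): C(11,3)·C(5,2) + C(11,4)·C(5,1) + C(11,5)·C(5,0) = 1650 + 1650 + 462 = 3762.
Probability = 3762/4368 = 627/728.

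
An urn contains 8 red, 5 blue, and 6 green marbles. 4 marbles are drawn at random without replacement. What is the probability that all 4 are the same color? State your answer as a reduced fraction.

There are C(19,4) = 3876 ways to draw 4 marbles.
All same color: C(8,4) + C(5,4) + C(6,4) = 70 + 5 + 15 = 90.
Probability = 90/3876 = 15/646.

15/646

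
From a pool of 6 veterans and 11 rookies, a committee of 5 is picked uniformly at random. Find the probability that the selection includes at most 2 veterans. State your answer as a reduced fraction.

There are C(17,5) = 6188 ways to choose the 5.
Favorable selections (at most 2 veterans): C(6,0)·C(11,5) + C(6,1)·C(11,4) + C(6,2)·C(11,3) = 462 + 1980 + 2475 = 4917.
Probability = 4917/6188.

4917/6188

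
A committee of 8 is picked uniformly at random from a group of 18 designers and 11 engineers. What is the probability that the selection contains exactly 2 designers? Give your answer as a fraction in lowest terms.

714/43355

There are C(29,8) = 4292145 ways to choose 8 from 29.
Selections with exactly 2 designers: choose 2 of the 18 designers and 6 of the 11 engineers, C(18,2)·C(11,6) = 153·462 = 70686.
Probability = 70686/4292145 = 714/43355.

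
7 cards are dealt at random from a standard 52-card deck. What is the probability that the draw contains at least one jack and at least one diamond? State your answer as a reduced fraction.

There are C(52,7) = 133784560 possible draws.
By inclusion-exclusion on the complements, draws missing all jacks or all diamonds: C(48,7) + C(39,7) − C(36,7) = 73629072 + 15380937 − 8347680 = 80662329.
So draws with at least one of each: 133784560 − 80662329 = 53122231, probability 53122231/133784560.

53122231/133784560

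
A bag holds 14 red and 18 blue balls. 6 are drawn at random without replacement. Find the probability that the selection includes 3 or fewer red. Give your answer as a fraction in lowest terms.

2125/2697

There are C(32,6) = 906192 ways to choose the 6.
Favorable selections (3 or fewer red): C(14,0)·C(18,6) + C(14,1)·C(18,5) + C(14,2)·C(18,4) + C(14,3)·C(18,3) = 18564 + 119952 + 278460 + 297024 = 714000.
Probability = 714000/906192 = 2125/2697.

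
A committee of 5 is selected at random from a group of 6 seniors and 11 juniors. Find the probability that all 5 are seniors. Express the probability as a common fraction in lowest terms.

There are C(17,5) = 6188 possible selections.
Selections with all seniors: C(6,5) = 6.
Probability = 6/6188 = 3/3094.

3/3094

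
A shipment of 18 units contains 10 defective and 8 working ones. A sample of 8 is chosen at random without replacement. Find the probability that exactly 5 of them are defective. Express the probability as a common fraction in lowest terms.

The sample space is all 8-subsets of the 18: C(18,8) = 43758.
Selections with exactly 5 defective: choose 5 of the 10 defective and 3 of the 8 working, C(10,5)·C(8,3) = 252·56 = 14112.
Probability = 14112/43758 = 784/2431.

784/2431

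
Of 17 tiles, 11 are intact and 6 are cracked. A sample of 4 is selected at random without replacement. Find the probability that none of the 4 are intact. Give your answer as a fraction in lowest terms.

3/476

There are C(17,4) = 2380 possible selections.
Selections with no intact (all cracked): C(6,4) = 15.
Probability = 15/2380 = 3/476.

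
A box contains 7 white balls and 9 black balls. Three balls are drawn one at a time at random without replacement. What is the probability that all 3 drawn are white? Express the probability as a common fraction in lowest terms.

Multiply the conditional probabilities at each draw: 7/16 · 6/15 · 5/14 = 210/3360 = 1/16.

1/16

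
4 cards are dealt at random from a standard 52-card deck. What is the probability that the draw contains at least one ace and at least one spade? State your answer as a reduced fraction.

52799/270725

There are C(52,4) = 270725 possible draws.
By inclusion-exclusion on the complements, draws missing all aces or all spades: C(48,4) + C(39,4) − C(36,4) = 194580 + 82251 − 58905 = 217926.
So draws with at least one of each: 270725 − 217926 = 52799, probability 52799/270725.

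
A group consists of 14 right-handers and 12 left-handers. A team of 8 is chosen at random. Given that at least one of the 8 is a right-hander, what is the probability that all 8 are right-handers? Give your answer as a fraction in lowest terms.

273/141980

Work in counts. Selections with at least one right-hander: C(26,8) − C(12,8) = 1562275 − 495 = 1561780.
Of those, selections where all 8 are right-handers: C(14,8) = 3003.
Conditional probability = 3003/1561780 = 273/141980.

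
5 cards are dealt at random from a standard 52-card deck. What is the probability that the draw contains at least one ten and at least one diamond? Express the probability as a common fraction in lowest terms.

229297/866320

There are C(52,5) = 2598960 possible draws.
By inclusion-exclusion on the complements, draws missing all tens or all diamonds: C(48,5) + C(39,5) − C(36,5) = 1712304 + 575757 − 376992 = 1911069.
So draws with at least one of each: 2598960 − 1911069 = 687891, probability 687891/2598960 = 229297/866320.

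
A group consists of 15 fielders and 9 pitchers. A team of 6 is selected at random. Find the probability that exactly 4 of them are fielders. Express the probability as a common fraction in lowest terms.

1755/4807

Total number of selections: C(24,6) = 134596.
Selections with exactly 4 fielders: choose 4 of the 15 fielders and 2 of the 9 pitchers, C(15,4)·C(9,2) = 1365·36 = 49140.
Probability = 49140/134596 = 1755/4807.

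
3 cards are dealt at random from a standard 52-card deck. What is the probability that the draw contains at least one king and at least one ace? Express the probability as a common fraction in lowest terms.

There are C(52,3) = 22100 possible draws.
By inclusion-exclusion on the complements, draws missing all kings or all aces: C(48,3) + C(48,3) − C(44,3) = 17296 + 17296 − 13244 = 21348.
So draws with at least one of each: 22100 − 21348 = 752, probability 752/22100 = 188/5525.

188/5525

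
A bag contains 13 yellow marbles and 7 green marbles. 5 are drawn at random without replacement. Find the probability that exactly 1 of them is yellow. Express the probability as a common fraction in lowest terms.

455/15504

Total number of selections: C(20,5) = 15504.
Selections with exactly 1 yellow: choose 1 of the 13 yellow and 4 of the 7 green, C(13,1)·C(7,4) = 13·35 = 455.
Probability = 455/15504.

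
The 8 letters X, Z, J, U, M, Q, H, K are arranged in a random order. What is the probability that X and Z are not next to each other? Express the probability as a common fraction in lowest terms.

3/4

There are 8! = 40320 arrangements.
Arrangements with X and Z adjacent: 2·7! = 10080.
So not adjacent: 40320 − 10080 = 30240, probability 30240/40320 = 3/4.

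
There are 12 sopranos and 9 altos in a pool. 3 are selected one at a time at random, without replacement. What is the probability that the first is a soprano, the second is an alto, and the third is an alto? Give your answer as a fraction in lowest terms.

72/665

Multiply the conditional probabilities at each draw: 12/21 · 9/20 · 8/19 = 864/7980 = 72/665.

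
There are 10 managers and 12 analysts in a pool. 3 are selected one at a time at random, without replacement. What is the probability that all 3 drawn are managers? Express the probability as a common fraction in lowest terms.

6/77

Multiply the conditional probabilities at each draw: 10/22 · 9/21 · 8/20 = 720/9240 = 6/77.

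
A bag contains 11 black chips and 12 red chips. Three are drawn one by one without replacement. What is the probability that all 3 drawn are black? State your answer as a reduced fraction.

15/161

Multiply the conditional probabilities at each draw: 11/23 · 10/22 · 9/21 = 990/10626 = 15/161.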